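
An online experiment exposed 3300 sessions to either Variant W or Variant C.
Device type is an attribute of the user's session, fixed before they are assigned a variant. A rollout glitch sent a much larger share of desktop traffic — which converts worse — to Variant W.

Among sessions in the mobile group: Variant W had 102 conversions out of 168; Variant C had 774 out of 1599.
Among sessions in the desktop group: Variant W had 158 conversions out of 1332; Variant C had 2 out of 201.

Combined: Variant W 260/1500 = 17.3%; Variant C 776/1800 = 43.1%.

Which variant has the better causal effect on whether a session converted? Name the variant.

Variant W

Within every device type level Variant W has the higher rate, yet pooled Variant C does — Simpson's reversal.
Device type is set before the variant has any effect — it is not caused by the variant — and it independently drives the outcome. That makes it a confounder, so the causal comparison is within device type levels.
Within each level — mobile: 60.7% vs 48.4%; desktop: 11.9% vs 1.0% — Variant W is higher every time.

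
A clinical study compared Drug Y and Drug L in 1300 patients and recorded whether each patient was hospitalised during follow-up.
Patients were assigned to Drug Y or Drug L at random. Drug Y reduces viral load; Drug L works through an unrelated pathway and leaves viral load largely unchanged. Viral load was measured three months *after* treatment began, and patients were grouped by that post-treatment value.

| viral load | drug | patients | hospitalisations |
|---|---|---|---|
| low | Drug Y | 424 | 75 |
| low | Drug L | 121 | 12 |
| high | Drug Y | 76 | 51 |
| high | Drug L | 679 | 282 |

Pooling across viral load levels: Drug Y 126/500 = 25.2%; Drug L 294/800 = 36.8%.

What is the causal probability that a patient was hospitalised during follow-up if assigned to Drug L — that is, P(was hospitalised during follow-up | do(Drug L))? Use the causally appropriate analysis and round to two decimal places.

Viral load lies on the pathway drug → viral load → outcome, so adjusting for it blocks the indirect effect. For the total causal effect of drug, use the unadjusted pooled rates.
So P(outcome | do(Drug L)) is just the pooled rate for Drug L: 294/800 = 0.367.

0.37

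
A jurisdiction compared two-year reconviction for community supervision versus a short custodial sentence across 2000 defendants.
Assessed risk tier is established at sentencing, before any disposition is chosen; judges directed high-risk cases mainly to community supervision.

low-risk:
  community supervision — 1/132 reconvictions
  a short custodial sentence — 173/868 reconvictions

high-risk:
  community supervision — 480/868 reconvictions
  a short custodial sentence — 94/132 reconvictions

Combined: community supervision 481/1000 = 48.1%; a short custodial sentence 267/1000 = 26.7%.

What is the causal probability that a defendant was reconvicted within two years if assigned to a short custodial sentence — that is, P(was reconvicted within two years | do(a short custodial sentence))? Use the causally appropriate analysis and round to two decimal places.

0.46

Assessed risk tier is set before the disposition has any effect — it is not caused by the disposition — and it independently drives the outcome. That makes it a confounder, so the causal comparison is within assessed risk tier levels.
Standardising a short custodial sentence to the population assessed risk tier mix: 0.500·173/868 + 0.500·94/132 = 0.456.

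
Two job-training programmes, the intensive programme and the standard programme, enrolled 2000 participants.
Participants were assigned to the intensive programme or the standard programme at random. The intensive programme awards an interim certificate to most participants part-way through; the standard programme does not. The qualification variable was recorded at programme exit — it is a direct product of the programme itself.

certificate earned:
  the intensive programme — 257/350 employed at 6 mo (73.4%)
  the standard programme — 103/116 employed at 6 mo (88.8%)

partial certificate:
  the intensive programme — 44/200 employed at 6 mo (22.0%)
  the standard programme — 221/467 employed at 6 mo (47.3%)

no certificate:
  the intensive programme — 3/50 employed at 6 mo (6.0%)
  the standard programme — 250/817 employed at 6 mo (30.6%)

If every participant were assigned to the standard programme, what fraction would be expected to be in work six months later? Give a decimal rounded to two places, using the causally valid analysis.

the standard programme is higher inside every qualification attained during the programme stratum but the intensive programme is higher in aggregate. Whether to stratify depends on how qualification attained during the programme relates to the programme.
Qualification attained during the programme here is a post-treatment variable shaped by the programme; conditioning on it would introduce bias rather than remove it. The overall comparison is the causal one.
So P(outcome | do(the standard programme)) is just the pooled rate for the standard programme: 574/1400 = 0.410.

0.41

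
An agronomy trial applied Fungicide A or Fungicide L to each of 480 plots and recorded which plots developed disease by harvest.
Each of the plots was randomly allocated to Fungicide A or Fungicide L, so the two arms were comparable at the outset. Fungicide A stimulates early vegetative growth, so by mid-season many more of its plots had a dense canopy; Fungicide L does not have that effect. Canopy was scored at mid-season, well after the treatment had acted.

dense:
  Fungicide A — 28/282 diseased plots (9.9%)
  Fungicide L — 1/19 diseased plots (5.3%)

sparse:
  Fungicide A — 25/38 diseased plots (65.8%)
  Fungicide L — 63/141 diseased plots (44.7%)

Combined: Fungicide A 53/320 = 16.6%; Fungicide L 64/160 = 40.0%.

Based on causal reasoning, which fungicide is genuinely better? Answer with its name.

Mid-season canopy is downstream of the fungicide. One should not condition on a consequence of treatment, so the overall rates are the right comparison.
Pooled: Fungicide A 16.6% vs Fungicide L 40.0%; Fungicide A is lower overall.

Fungicide A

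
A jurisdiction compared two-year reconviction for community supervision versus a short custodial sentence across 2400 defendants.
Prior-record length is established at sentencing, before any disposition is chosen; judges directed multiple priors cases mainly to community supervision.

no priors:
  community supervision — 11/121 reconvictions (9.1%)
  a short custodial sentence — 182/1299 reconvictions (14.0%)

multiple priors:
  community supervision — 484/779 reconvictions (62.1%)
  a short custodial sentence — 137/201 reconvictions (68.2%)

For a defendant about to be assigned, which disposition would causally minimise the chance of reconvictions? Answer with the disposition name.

Since prior-record length is a pre-existing factor (not a product of the disposition) and it affects the outcome on its own, it is a confounder. The stratified rates, not the pooled rate, identify the causal effect.
Within each level — no priors: 9.1% vs 14.0%; multiple priors: 62.1% vs 68.2% — community supervision is lower every time.

community supervision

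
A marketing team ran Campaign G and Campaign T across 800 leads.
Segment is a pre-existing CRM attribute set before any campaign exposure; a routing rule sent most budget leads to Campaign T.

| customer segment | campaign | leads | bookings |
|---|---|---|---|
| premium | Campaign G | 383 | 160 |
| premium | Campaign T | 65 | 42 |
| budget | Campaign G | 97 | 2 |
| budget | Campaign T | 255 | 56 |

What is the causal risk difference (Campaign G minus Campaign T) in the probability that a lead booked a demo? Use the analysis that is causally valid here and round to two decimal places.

The stratified and pooled comparisons disagree (Campaign T wins within each customer segment; Campaign G wins overall), so the answer turns on the causal role of customer segment.
Nothing the campaign does changes customer segment; the imbalance is an allocation artefact. With customer segment also predicting the outcome, the pooled figure is confounded, and the within-stratum comparison is the causal one.
Adjusting over the population distribution of customer segment: 0.560·(0.418−0.646) + 0.440·(0.021−0.220) = -0.215.

-0.22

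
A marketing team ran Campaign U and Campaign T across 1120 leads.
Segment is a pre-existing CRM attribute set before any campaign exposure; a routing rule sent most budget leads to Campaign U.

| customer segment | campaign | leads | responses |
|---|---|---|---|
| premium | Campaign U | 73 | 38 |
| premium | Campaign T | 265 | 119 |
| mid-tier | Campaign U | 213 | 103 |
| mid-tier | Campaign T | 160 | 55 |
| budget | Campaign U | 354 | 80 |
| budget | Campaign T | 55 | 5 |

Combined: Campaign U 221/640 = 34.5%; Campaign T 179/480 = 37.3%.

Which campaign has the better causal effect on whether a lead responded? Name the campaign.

Customer segment is set before the campaign has any effect — it is not caused by the campaign — and it independently drives the outcome. That makes it a confounder, so the causal comparison is within customer segment levels.
Within each level — premium: 52.1% vs 44.9%; mid-tier: 48.4% vs 34.4%; budget: 22.6% vs 9.1% — Campaign U is higher every time.

Campaign U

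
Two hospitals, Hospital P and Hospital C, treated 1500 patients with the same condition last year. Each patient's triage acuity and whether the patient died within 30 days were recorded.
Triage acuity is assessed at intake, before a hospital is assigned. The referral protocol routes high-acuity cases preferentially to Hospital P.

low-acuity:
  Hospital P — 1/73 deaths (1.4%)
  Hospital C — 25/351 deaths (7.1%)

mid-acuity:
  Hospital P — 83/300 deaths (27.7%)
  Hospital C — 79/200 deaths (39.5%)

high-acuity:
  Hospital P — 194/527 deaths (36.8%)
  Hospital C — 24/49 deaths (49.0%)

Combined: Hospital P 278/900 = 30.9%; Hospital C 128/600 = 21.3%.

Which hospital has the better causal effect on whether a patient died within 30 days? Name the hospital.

Hospital P

The triage acuity-specific comparison favours Hospital P throughout, but the pooled figures favour Hospital C. The question is whether to condition on triage acuity.
Triage acuity differs across hospitals for reasons unrelated to any effect of the hospital itself, and it separately predicts the outcome — a classic confounder. We must compare within triage acuity levels.
Within each level — low-acuity: 1.4% vs 7.1%; mid-acuity: 27.7% vs 39.5%; high-acuity: 36.8% vs 49.0% — Hospital P is lower every time.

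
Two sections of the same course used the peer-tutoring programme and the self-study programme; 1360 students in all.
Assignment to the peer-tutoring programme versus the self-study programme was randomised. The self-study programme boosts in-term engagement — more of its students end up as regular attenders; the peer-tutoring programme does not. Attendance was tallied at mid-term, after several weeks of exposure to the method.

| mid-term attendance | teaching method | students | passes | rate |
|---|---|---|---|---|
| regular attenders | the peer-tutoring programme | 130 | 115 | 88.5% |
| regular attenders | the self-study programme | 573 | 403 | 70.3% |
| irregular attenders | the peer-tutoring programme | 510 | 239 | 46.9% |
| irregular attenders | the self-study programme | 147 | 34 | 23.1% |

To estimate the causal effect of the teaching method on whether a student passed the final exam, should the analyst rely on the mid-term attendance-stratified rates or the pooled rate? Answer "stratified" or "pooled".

pooled

the peer-tutoring programme is higher inside every mid-term attendance stratum but the self-study programme is higher in aggregate. Whether to stratify depends on how mid-term attendance relates to the teaching method.
Because the teaching method influences mid-term attendance, mid-term attendance is a post-treatment mediator, not a confounder. Stratifying on it would bias the estimate; the causal effect is the crude pooled difference.
Pooled: the peer-tutoring programme 55.3% vs the self-study programme 60.7%; the self-study programme is higher overall.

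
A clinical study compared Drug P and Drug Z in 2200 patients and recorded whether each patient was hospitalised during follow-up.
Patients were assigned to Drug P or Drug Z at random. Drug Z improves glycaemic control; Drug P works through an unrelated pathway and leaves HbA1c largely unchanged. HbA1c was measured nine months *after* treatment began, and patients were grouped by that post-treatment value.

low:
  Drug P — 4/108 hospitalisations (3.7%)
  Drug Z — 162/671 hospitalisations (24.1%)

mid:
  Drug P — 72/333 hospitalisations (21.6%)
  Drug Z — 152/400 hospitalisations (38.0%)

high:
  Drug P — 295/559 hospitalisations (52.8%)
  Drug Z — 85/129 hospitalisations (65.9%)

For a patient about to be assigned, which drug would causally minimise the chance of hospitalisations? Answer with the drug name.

HbA1c lies on the pathway drug → HbA1c → outcome, so adjusting for it blocks the indirect effect. For the total causal effect of drug, use the unadjusted pooled rates.
Pooled: Drug P 37.1% vs Drug Z 33.2%; Drug Z is lower overall.

Drug Z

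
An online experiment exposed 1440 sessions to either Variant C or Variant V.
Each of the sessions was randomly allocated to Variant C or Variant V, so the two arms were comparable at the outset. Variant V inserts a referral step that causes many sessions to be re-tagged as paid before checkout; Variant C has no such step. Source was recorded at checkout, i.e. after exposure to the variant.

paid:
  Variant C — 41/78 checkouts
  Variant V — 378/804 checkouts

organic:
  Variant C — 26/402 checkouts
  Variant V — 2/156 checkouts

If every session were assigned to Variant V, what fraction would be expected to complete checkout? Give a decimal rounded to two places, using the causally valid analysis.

The stratified and pooled comparisons disagree (Variant C wins within each traffic source; Variant V wins overall), so the answer turns on the causal role of traffic source.
Traffic source here is a post-treatment variable shaped by the variant; conditioning on it would introduce bias rather than remove it. The overall comparison is the causal one.
So P(outcome | do(Variant V)) is just the pooled rate for Variant V: 380/960 = 0.396.

0.40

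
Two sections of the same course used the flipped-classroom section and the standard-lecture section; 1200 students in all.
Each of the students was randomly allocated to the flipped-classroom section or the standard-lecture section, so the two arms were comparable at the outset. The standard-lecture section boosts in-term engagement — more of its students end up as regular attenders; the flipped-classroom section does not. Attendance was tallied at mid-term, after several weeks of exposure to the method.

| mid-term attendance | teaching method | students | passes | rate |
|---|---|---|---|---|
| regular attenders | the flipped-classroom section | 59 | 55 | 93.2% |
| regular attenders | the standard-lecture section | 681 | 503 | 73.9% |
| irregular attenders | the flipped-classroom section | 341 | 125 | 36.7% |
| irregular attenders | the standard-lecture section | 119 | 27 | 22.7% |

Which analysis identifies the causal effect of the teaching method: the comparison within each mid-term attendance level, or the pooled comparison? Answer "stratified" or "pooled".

pooled

Because the teaching method influences mid-term attendance, mid-term attendance is a post-treatment mediator, not a confounder. Stratifying on it would bias the estimate; the causal effect is the crude pooled difference.
Pooled: the flipped-classroom section 45.0% vs the standard-lecture section 66.2%; the standard-lecture section is higher overall.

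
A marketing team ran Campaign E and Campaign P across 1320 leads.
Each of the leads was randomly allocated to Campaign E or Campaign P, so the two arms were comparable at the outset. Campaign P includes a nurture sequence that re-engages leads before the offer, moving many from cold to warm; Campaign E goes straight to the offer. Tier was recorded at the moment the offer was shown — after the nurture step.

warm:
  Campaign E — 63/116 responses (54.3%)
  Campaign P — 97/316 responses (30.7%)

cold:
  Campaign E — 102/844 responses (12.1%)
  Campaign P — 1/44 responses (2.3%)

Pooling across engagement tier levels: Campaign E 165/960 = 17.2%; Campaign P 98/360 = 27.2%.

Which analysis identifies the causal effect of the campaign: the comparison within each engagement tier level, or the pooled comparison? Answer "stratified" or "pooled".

Engagement tier is recorded after the campaign and is itself shifted by it — it sits on the causal path from campaign to outcome. Conditioning on a mediator would strip out part of the effect we want; the pooled comparison gives the total causal effect.
Pooled: Campaign E 17.2% vs Campaign P 27.2%; Campaign P is higher overall.

pooled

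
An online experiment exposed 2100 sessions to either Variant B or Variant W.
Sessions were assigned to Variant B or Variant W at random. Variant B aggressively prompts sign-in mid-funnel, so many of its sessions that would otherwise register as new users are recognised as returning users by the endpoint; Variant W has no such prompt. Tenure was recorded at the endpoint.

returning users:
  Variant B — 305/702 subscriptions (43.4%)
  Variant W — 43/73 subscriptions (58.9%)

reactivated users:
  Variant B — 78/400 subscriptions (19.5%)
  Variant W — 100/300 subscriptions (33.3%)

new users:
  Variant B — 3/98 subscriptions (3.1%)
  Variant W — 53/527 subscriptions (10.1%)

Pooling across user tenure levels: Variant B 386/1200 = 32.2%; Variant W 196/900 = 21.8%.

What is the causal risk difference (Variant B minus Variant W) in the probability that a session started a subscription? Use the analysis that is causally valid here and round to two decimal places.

+0.10

The stratified and pooled comparisons disagree (Variant W wins within each user tenure; Variant B wins overall), so the answer turns on the causal role of user tenure.
User tenure is recorded after the variant and is itself shifted by it — it sits on the causal path from variant to outcome. Conditioning on a mediator would strip out part of the effect we want; the pooled comparison gives the total causal effect.
The causal difference is the pooled difference: 0.322 − 0.218 = +0.104.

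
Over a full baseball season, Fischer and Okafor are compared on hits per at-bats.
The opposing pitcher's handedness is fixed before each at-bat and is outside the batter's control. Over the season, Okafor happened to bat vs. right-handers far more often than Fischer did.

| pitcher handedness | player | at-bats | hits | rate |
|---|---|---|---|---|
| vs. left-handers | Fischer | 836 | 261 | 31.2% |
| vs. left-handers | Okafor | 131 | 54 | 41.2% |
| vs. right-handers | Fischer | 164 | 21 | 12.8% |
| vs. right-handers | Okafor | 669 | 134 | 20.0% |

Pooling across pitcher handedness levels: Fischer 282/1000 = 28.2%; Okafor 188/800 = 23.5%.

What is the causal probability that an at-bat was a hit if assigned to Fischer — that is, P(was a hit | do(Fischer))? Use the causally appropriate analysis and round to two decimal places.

0.23

Here pitcher handedness is a common cause — it drives both which player a case falls under and the outcome. The crude comparison mixes populations; the stratum-specific rates are the causally relevant ones.
Standardising Fischer to the population pitcher handedness mix: 0.537·261/836 + 0.463·21/164 = 0.227.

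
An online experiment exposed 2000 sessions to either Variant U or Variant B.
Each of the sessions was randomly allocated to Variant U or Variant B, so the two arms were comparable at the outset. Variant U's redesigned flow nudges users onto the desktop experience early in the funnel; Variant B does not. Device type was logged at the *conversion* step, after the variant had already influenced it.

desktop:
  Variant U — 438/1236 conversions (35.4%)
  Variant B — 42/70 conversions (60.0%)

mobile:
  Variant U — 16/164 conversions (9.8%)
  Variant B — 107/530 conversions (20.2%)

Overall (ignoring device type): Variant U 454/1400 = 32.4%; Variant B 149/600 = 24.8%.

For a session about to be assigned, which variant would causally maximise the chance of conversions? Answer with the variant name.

Variant U

Because the variant influences device type, device type is a post-treatment mediator, not a confounder. Stratifying on it would bias the estimate; the causal effect is the crude pooled difference.
Pooled: Variant U 32.4% vs Variant B 24.8%; Variant U is higher overall.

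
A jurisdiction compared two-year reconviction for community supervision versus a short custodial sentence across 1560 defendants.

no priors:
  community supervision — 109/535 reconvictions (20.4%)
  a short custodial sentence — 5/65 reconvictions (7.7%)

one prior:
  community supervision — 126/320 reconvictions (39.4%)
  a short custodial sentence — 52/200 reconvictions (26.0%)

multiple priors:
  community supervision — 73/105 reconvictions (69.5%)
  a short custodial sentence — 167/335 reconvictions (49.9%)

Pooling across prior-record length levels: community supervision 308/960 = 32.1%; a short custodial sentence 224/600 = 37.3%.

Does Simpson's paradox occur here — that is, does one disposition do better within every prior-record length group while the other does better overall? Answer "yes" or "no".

yes

Within each prior-record length level (no priors 20.4% vs 7.7%; one prior 39.4% vs 26.0%; multiple priors 69.5% vs 49.9%), a short custodial sentence has the lower rate every time. Pooled: 32.1% vs 37.3% — community supervision has the lower rate overall. The two comparisons disagree.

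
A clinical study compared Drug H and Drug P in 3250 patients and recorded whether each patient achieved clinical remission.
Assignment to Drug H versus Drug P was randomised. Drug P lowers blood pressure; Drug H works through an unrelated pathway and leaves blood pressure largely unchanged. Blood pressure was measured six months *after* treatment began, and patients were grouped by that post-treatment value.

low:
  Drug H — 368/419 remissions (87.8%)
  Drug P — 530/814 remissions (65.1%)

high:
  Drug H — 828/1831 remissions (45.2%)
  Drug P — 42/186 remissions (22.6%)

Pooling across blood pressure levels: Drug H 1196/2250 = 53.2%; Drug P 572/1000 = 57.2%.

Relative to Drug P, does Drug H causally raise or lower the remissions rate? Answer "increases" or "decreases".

The stratified and pooled comparisons disagree (Drug H wins within each blood pressure; Drug P wins overall), so the answer turns on the causal role of blood pressure.
The distribution of blood pressure is itself part of what the drug does — it is an intermediate outcome. Holding it fixed would remove that part of the effect; the total effect is the pooled difference.
Pooled: Drug H 53.2% vs Drug P 57.2%; Drug P is higher overall.

decreases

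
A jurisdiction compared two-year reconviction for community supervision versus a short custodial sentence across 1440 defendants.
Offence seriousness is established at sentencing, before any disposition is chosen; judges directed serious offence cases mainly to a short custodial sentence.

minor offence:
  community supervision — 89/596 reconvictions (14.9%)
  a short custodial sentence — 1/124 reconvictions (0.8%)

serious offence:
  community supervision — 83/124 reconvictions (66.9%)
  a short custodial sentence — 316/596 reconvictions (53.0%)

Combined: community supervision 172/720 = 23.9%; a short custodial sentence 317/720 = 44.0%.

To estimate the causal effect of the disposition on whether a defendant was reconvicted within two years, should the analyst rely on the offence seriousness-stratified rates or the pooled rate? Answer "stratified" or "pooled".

stratified

The offence seriousness-specific comparison favours a short custodial sentence throughout, but the pooled figures favour community supervision. The question is whether to condition on offence seriousness.
Offence seriousness satisfies the back-door criterion: it is not a descendant of the disposition, and it blocks the spurious path from disposition to outcome. Adjusting for it (i.e., using the within-offence seriousness rates) gives the causal effect.
Within each level — minor offence: 14.9% vs 0.8%; serious offence: 66.9% vs 53.0% — a short custodial sentence is lower every time.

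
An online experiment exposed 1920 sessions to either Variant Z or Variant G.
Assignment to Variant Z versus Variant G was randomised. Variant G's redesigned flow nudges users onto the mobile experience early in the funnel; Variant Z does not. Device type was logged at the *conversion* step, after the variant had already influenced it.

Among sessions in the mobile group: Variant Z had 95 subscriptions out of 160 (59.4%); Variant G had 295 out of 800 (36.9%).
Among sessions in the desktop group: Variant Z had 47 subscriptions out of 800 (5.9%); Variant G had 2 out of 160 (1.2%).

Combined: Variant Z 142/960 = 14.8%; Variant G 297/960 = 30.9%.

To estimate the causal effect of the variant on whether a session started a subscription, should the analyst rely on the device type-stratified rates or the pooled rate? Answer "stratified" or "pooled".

Because the variant influences device type, device type is a post-treatment mediator, not a confounder. Stratifying on it would bias the estimate; the causal effect is the crude pooled difference.
Pooled: Variant Z 14.8% vs Variant G 30.9%; Variant G is higher overall.

pooled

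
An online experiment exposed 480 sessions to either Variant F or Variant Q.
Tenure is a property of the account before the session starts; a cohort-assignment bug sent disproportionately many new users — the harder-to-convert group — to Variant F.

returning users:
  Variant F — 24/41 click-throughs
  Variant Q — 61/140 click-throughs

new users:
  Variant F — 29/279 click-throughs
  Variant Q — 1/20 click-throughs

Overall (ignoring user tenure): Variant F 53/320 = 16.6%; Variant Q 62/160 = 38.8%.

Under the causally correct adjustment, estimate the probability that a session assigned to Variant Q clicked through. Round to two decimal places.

0.20

Since user tenure is a pre-existing factor (not a product of the variant) and it affects the outcome on its own, it is a confounder. The stratified rates, not the pooled rate, identify the causal effect.
Standardising Variant Q to the population user tenure mix: 0.377·61/140 + 0.623·1/20 = 0.195.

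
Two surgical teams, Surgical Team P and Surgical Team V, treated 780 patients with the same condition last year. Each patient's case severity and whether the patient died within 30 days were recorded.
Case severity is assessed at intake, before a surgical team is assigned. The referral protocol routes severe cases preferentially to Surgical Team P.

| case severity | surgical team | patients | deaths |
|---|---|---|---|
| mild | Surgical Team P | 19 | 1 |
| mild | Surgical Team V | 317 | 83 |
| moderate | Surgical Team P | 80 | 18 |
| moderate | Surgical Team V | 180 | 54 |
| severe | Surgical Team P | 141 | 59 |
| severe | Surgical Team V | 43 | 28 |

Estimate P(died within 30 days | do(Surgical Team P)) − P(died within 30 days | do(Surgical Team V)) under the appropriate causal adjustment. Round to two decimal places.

-0.17

The case severity-specific comparison favours Surgical Team P throughout, but the pooled figures favour Surgical Team V. The question is whether to condition on case severity.
Case severity differs across surgical teams for reasons unrelated to any effect of the surgical team itself, and it separately predicts the outcome — a classic confounder. We must compare within case severity levels.
Adjusting over the population distribution of case severity: 0.431·(0.053−0.262) + 0.333·(0.225−0.300) + 0.236·(0.418−0.651) = -0.170.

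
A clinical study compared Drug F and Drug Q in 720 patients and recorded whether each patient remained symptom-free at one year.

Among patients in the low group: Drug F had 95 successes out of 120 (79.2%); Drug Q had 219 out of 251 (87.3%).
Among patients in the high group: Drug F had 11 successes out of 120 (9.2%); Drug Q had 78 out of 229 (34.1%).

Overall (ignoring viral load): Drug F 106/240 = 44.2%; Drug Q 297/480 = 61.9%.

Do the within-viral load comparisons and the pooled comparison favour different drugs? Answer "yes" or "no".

Within each viral load level (low 79.2% vs 87.3%; high 9.2% vs 34.1%), Drug Q has the higher rate every time. Pooled: 44.2% vs 61.9% — Drug Q has the higher rate overall. They agree.

no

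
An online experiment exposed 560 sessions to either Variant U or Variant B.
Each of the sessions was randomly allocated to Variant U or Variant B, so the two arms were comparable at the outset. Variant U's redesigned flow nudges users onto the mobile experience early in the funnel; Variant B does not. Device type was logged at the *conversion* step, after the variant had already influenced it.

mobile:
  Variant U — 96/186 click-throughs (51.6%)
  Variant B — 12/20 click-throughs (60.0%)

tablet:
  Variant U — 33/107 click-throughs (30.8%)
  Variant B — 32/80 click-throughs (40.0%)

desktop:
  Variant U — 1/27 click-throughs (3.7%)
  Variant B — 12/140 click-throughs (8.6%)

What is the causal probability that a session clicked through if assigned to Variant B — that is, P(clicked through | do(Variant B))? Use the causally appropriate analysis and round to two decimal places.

Variant B is higher inside every device type stratum but Variant U is higher in aggregate. Whether to stratify depends on how device type relates to the variant.
The distribution of device type is itself part of what the variant does — it is an intermediate outcome. Holding it fixed would remove that part of the effect; the total effect is the pooled difference.
So P(outcome | do(Variant B)) is just the pooled rate for Variant B: 56/240 = 0.233.

0.23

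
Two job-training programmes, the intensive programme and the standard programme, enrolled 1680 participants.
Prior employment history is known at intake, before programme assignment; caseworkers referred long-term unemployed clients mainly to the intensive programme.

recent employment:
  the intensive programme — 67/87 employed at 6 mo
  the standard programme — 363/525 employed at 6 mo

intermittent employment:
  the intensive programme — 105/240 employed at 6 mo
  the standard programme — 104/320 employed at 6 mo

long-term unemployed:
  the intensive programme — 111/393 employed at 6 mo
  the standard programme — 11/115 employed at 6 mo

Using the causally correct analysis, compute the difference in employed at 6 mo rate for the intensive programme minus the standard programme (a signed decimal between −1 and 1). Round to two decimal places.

Nothing the programme does changes prior employment history; the imbalance is an allocation artefact. With prior employment history also predicting the outcome, the pooled figure is confounded, and the within-stratum comparison is the causal one.
Adjusting over the population distribution of prior employment history: 0.364·(0.770−0.691) + 0.333·(0.438−0.325) + 0.302·(0.282−0.096) = +0.123.

+0.12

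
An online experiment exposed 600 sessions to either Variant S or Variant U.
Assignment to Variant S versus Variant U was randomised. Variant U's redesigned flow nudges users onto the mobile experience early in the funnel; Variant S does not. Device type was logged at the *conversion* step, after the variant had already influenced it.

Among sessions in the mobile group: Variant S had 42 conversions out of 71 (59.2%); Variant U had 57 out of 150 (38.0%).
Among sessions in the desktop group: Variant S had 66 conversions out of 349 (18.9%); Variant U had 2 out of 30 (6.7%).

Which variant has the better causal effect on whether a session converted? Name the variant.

Variant U

Device type is downstream of the variant. One should not condition on a consequence of treatment, so the overall rates are the right comparison.
Pooled: Variant S 25.7% vs Variant U 32.8%; Variant U is higher overall.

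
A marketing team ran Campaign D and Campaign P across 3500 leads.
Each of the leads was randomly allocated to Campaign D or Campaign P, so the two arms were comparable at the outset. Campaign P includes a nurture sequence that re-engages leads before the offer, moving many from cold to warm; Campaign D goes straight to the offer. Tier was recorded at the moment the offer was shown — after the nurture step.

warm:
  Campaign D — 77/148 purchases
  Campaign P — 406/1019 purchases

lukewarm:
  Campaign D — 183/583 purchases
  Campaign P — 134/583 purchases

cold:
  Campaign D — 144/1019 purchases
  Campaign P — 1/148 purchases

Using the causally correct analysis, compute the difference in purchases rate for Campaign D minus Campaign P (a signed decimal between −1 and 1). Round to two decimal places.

The stratified and pooled comparisons disagree (Campaign D wins within each engagement tier; Campaign P wins overall), so the answer turns on the causal role of engagement tier.
Stratifying would compare campaigns among leads the campaigns themselves sorted into engagement tier groups — a form of selection on an intermediate. The unconditioned pooled rates give the total causal effect.
The causal difference is the pooled difference: 0.231 − 0.309 = -0.078.

-0.08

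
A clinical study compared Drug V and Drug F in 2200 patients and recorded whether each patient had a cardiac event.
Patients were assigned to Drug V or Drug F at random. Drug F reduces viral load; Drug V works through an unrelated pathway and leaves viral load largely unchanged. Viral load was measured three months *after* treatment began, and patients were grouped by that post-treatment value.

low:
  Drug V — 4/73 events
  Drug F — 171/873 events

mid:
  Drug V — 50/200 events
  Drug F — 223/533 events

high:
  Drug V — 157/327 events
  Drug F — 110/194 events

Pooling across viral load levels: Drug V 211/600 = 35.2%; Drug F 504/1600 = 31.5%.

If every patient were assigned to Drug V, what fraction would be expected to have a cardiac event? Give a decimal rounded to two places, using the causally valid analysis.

The stratified and pooled comparisons disagree (Drug V wins within each viral load; Drug F wins overall), so the answer turns on the causal role of viral load.
Viral load is recorded after the drug and is itself shifted by it — it sits on the causal path from drug to outcome. Conditioning on a mediator would strip out part of the effect we want; the pooled comparison gives the total causal effect.
So P(outcome | do(Drug V)) is just the pooled rate for Drug V: 211/600 = 0.352.

0.35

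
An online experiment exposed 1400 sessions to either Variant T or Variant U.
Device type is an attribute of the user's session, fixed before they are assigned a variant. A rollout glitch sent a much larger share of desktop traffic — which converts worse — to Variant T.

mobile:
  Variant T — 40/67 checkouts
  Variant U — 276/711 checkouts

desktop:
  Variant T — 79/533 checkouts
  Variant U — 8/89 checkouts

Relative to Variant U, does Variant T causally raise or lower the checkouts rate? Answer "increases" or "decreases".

increases

Here device type is a common cause — it drives both which variant a case falls under and the outcome. The crude comparison mixes populations; the stratum-specific rates are the causally relevant ones.
Within each level — mobile: 59.7% vs 38.8%; desktop: 14.8% vs 9.0% — Variant T is higher every time.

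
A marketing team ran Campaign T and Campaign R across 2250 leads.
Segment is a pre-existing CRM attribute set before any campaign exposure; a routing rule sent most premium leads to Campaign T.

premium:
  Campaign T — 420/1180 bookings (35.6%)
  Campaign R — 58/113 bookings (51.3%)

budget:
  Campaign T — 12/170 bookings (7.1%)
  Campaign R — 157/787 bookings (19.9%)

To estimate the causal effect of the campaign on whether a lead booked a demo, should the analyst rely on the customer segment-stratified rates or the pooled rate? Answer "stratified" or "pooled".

Within every customer segment level Campaign R has the higher rate, yet pooled Campaign T does — Simpson's reversal.
The imbalance in customer segment arose from how leads were allocated, not from anything the campaign did; and customer segment independently affects the outcome. The pooled gap is confounded — condition on customer segment.
Within each level — premium: 35.6% vs 51.3%; budget: 7.1% vs 19.9% — Campaign R is higher every time.

stratified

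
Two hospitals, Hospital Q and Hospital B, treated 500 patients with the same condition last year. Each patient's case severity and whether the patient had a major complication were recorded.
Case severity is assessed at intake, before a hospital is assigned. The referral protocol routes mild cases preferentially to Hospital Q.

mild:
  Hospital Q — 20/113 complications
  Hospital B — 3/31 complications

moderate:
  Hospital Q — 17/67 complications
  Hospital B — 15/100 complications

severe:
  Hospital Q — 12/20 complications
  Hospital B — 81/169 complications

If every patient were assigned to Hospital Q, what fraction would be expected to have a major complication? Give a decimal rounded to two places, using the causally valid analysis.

Case severity satisfies the back-door criterion: it is not a descendant of the hospital, and it blocks the spurious path from hospital to outcome. Adjusting for it (i.e., using the within-case severity rates) gives the causal effect.
Standardising Hospital Q to the population case severity mix: 0.288·20/113 + 0.334·17/67 + 0.378·12/20 = 0.363.

0.36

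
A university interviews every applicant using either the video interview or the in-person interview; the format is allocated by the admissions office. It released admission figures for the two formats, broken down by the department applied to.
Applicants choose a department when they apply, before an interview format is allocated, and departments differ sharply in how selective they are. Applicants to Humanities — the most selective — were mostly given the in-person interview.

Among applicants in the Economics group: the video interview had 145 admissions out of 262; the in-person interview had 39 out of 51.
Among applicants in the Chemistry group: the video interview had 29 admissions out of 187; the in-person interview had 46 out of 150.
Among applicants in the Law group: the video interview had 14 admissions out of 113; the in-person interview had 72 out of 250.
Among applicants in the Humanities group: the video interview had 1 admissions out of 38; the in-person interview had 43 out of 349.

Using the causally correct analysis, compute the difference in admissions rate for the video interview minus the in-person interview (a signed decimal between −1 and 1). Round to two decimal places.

Here department is a common cause — it drives both which interview format a case falls under and the outcome. The crude comparison mixes populations; the stratum-specific rates are the causally relevant ones.
Adjusting over the population distribution of department: 0.224·(0.553−0.765) + 0.241·(0.155−0.307) + 0.259·(0.124−0.288) + 0.276·(0.026−0.123) = -0.153.

-0.15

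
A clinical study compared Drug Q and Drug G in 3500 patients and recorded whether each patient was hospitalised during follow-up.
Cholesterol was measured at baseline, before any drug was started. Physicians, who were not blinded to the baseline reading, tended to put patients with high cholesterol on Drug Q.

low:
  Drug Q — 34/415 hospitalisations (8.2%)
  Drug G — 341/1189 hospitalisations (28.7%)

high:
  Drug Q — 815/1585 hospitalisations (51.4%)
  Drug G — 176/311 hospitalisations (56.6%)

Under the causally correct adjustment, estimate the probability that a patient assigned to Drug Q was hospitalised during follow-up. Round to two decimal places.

The cholesterol-specific comparison favours Drug Q throughout, but the pooled figures favour Drug G. The question is whether to condition on cholesterol.
Nothing the drug does changes cholesterol; the imbalance is an allocation artefact. With cholesterol also predicting the outcome, the pooled figure is confounded, and the within-stratum comparison is the causal one.
Standardising Drug Q to the population cholesterol mix: 0.458·34/415 + 0.542·815/1585 = 0.316.

0.32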